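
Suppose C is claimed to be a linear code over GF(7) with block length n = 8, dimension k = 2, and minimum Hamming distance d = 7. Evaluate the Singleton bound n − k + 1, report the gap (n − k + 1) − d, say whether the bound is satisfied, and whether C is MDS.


Singleton RHS = n − k + 1 = 7, slack = 0, bound satisfied, MDS.

Singleton bound: d ≤ n − k + 1.
Here n = 8, k = 2, so n − k + 1 = 7.
Given d = 7, check d ≤ 7: YES.
Slack = (n − k + 1) − d = 0.
The code is MDS (slack = 0).
Description: the claimed parameters are [8, 2, 7]_7; such a code would be MDS (meets Singleton bound).


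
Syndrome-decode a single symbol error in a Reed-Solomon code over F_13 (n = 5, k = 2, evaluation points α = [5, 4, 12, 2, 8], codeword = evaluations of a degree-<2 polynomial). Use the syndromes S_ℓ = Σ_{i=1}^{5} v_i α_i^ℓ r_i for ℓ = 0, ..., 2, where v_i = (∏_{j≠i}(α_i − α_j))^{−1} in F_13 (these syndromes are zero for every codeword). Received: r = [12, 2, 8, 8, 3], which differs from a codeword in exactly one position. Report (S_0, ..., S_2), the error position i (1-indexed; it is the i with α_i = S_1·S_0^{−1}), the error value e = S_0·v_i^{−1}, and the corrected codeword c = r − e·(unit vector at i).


S = (1, 12, 1), error at position 3, error magnitude e = 4, c = [12, 2, 4, 8, 3].

Step 1: column multipliers v_i = (∏_{j≠i}(α_i − α_j))^{−1} mod 13.
  i = 1 (α = 5): (5−4)(5−12)(5−2)(5−8) = 1·(−7)·3·(−3) = 63 ≡ 11, so v_1 = 11^{−1} = 6 (mod 13).
  i = 2 (α = 4): (4−5)(4−12)(4−2)(4−8) = (−1)·(−8)·2·(−4) = −64 ≡ 1, so v_2 = 1^{−1} = 1 (mod 13).
  i = 3 (α = 12): (12−5)(12−4)(12−2)(12−8) = 7·8·10·4 = 2240 ≡ 4, so v_3 = 4^{−1} = 10 (mod 13).
  i = 4 (α = 2): (2−5)(2−4)(2−12)(2−8) = (−3)·(−2)·(−10)·(−6) = 360 ≡ 9, so v_4 = 9^{−1} = 3 (mod 13).
  i = 5 (α = 8): (8−5)(8−4)(8−12)(8−2) = 3·4·(−4)·6 = −288 ≡ 11, so v_5 = 11^{−1} = 6 (mod 13).
  v = [6, 1, 10, 3, 6].
Step 2: syndromes of r = [12, 2, 8, 8, 3] (all sums mod 13).
  S_0 = Σ v_i r_i = 6·12 + 1·2 + 10·8 + 3·8 + 6·3 = 196 ≡ 1.
  S_1 = Σ v_i α_i r_i = 6·5·12 + 1·4·2 + 10·12·8 + 3·2·8 + 6·8·3 = 1520 ≡ 12.
  α_i^2 mod 13 = [12, 3, 1, 4, 12].
  S_2 = Σ v_i α_i^2 r_i = 6·12·12 + 1·3·2 + 10·1·8 + 3·4·8 + 6·12·3 = 1262 ≡ 1.
  S = (1, 12, 1) ≠ 0, so r is not a codeword (an error is present).
Step 3: locate the error. For a single error e at position i, S_ℓ = v_i·e·α_i^ℓ, so α_err = S_1/S_0.
  S_0^{−1} = 1^{−1} = 1 (mod 13), so α_err = 12·1 = 12 ≡ 12 = α_3. Error position i = 3.
  Consistency check: S_2/S_1 = 1·12 = 12 ≡ 12 = α_err ✓ (single-error assumption holds).
Step 4: error magnitude e = S_0/v_3 = S_0·∏_{j≠3}(α_3 − α_j) = 1·4 = 4 ≡ 4 (mod 13).
Step 5: correct position 3: c_3 = r_3 − e = 8 − 4 ≡ 4 (mod 13). Hence c = [12, 2, 4, 8, 3].
  Check: interpolating c through the α_i gives m(x) = 1 + 10·x (degree < 2) with m(α_i) = c_i for every i, so c is indeed a codeword.


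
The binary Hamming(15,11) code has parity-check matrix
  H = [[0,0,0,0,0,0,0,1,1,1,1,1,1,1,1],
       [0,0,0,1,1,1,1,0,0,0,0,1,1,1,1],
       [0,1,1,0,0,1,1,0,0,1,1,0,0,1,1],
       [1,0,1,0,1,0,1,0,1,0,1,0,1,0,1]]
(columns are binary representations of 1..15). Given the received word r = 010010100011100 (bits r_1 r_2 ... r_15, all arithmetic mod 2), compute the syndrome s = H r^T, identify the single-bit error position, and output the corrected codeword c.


s = (1, 0, 1, 0)^T, error position = 10, corrected codeword c = 010010100111100

Compute s = H r^T mod 2 one row at a time:
  s_1 = 0 + 0 + 0 + 1 + 1 + 1 + 0 + 0 = 3 ≡ 1 (mod 2).
  s_2 = 0 + 1 + 0 + 1 + 1 + 1 + 0 + 0 = 4 ≡ 0 (mod 2).
  s_3 = 1 + 0 + 0 + 1 + 0 + 1 + 0 + 0 = 3 ≡ 1 (mod 2).
  s_4 = 0 + 0 + 1 + 1 + 0 + 1 + 1 + 0 = 4 ≡ 0 (mod 2).
s = (1, 0, 1, 0)^T — this equals column 10 of H (binary 1010), so error is at position 10.
Correct: flip bit 10 of r = 010010100011100 to get c = 010010100111100.


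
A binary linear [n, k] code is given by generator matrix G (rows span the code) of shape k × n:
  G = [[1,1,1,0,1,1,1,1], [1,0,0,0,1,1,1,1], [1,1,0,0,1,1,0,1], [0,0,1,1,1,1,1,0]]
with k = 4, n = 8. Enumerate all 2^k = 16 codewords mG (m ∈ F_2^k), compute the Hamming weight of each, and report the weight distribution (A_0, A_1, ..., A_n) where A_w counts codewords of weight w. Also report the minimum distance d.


Weight distribution: A_0 = 1, A_2 = 3, A_3 = 1, A_4 = 3, A_5 = 6, A_6 = 1, A_7 = 1. Minimum distance d = 2.

Enumerate all 2^4 = 16 messages m ∈ F_2^4.
For each, compute codeword c = mG in F_2^8, then tally its weight.
  m = 0000 → c = 00000000, weight = 0.
  m = 1000 → c = 11101111, weight = 7.
  m = 0100 → c = 10001111, weight = 5.
  m = 1100 → c = 01100000, weight = 2.
  m = 0010 → c = 11001101, weight = 5.
  m = 1010 → c = 00100010, weight = 2.
  m = 0110 → c = 01000010, weight = 2.
  m = 1110 → c = 10101101, weight = 5.
  m = 0001 → c = 00111110, weight = 5.
  m = 1001 → c = 11010001, weight = 4.
  m = 0101 → c = 10110001, weight = 4.
  m = 1101 → c = 01011110, weight = 5.
  m = 0011 → c = 11110011, weight = 6.
  m = 1011 → c = 00011100, weight = 3.
  m = 0111 → c = 01111100, weight = 5.
  m = 1111 → c = 10010011, weight = 4.
Tally weights:
  weight 0: 1 codewords.
  weight 2: 3 codewords.
  weight 3: 1 codewords.
  weight 4: 3 codewords.
  weight 5: 6 codewords.
  weight 6: 1 codewords.
  weight 7: 1 codewords.
Minimum distance d = smallest w > 0 with A_w > 0 = 2.
Sanity: Σ A_w = 16 = 2^4 = 16 ✓.


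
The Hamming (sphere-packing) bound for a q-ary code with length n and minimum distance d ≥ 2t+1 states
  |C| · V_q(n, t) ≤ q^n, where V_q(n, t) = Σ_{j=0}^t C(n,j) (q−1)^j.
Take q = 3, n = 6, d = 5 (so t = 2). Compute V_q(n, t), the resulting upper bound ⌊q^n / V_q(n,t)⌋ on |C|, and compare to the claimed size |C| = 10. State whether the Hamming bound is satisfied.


V_q(n, t) = 73, q^n = 729, Hamming bound = 9, |C| = 10 > bound (violated).

Step 1: Compute V_q(n, t) = Σ_{j=0}^2 C(n, j) (q−1)^j.
  j = 0: C(6,0)·(2)^0 = 1·1 = 1.
  j = 1: C(6,1)·(2)^1 = 6·2 = 12.
  j = 2: C(6,2)·(2)^2 = 15·4 = 60.
  V_q(n, t) = 1 + 12 + 60 = 73.
Step 2: q^n = 3^6 = 729.
Step 3: Hamming bound ⌊q^n / V_q(n,t)⌋ = ⌊729/73⌋ = 9.
Step 4: Compare |C| = 10 to 9: violated.
The claimed |C| lies above the Hamming bound, so no 3-ary code of length 6 with d ≥ 5 can have 10 codewords.


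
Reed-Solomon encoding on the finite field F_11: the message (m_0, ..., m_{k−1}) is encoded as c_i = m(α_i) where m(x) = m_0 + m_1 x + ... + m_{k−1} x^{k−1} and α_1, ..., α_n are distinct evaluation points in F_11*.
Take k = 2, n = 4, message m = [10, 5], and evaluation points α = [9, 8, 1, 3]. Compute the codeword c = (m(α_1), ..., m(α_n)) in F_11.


c = [0, 6, 4, 3]

Message polynomial: m(x) = 10 + 5·x (mod 11).
For each evaluation point α_i, compute m(α_i) mod 11:
  α_1 = 9: Horner steps 5 → 0, so m(9) = 0.
  α_2 = 8: Horner steps 5 → 6, so m(8) = 6.
  α_3 = 1: Horner steps 5 → 4, so m(1) = 4.
  α_4 = 3: Horner steps 5 → 3, so m(3) = 3.
Codeword c = [0, 6, 4, 3] ∈ F_11^4.


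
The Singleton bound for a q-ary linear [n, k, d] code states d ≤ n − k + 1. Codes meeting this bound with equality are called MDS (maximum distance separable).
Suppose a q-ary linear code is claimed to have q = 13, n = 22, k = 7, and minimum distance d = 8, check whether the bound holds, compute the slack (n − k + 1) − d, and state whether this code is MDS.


Singleton RHS = n − k + 1 = 16, slack = 8, bound satisfied, not MDS.

Singleton bound: d ≤ n − k + 1.
Here n = 22, k = 7, so n − k + 1 = 16.
Given d = 8, check d ≤ 16: YES.
Slack = (n − k + 1) − d = 8.
The code is NOT MDS (slack = 8 > 0).
Description: the claimed parameters are [22, 7, 8]_13; such a code would be non-MDS.


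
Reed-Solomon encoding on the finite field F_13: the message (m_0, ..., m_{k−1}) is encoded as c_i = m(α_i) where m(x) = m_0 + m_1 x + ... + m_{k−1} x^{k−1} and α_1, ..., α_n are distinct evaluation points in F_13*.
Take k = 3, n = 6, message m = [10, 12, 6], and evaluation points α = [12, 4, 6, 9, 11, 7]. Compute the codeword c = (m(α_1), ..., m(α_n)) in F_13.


c = [4, 11, 12, 6, 10, 11]

Message polynomial: m(x) = 10 + 12·x + 6·x^2 (mod 13).
For each evaluation point α_i, compute m(α_i) mod 13:
  α_1 = 12: Horner steps 6 → 6 → 4, so m(12) = 4.
  α_2 = 4: Horner steps 6 → 10 → 11, so m(4) = 11.
  α_3 = 6: Horner steps 6 → 9 → 12, so m(6) = 12.
  α_4 = 9: Horner steps 6 → 1 → 6, so m(9) = 6.
  α_5 = 11: Horner steps 6 → 0 → 10, so m(11) = 10.
  α_6 = 7: Horner steps 6 → 2 → 11, so m(7) = 11.
Codeword c = [4, 11, 12, 6, 10, 11] ∈ F_13^6.


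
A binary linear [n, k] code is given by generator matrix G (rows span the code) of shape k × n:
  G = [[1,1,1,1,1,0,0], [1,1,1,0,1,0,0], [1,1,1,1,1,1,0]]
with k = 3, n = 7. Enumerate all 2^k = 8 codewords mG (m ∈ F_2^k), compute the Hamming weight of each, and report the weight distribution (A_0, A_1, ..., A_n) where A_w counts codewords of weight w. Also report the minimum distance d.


Weight distribution: A_0 = 1, A_1 = 2, A_2 = 1, A_4 = 1, A_5 = 2, A_6 = 1. Minimum distance d = 1.

Enumerate all 2^3 = 8 messages m ∈ F_2^3.
For each, compute codeword c = mG in F_2^7, then tally its weight.
  m = 000 → c = 0000000, weight = 0.
  m = 100 → c = 1111100, weight = 5.
  m = 010 → c = 1110100, weight = 4.
  m = 110 → c = 0001000, weight = 1.
  m = 001 → c = 1111110, weight = 6.
  m = 101 → c = 0000010, weight = 1.
  m = 011 → c = 0001010, weight = 2.
  m = 111 → c = 1110110, weight = 5.
Tally weights:
  weight 0: 1 codewords.
  weight 1: 2 codewords.
  weight 2: 1 codewords.
  weight 4: 1 codewords.
  weight 5: 2 codewords.
  weight 6: 1 codewords.
Minimum distance d = smallest w > 0 with A_w > 0 = 1.
Sanity: Σ A_w = 8 = 2^3 = 8 ✓.


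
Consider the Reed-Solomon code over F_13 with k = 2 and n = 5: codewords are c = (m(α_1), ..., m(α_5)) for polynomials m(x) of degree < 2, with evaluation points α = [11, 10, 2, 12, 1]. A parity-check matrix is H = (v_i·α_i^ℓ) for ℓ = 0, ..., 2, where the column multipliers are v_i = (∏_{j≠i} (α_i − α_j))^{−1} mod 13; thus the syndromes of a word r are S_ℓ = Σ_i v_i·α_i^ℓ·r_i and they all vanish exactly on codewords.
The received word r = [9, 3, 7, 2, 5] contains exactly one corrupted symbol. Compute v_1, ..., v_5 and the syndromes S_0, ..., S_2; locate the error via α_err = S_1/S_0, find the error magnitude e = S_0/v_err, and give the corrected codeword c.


S = (2, 2, 2), error at position 5, error magnitude e = 4, c = [9, 3, 7, 2, 1].

Step 1: column multipliers v_i = (∏_{j≠i}(α_i − α_j))^{−1} mod 13.
  i = 1 (α = 11): (11−10)(11−2)(11−12)(11−1) = 1·9·(−1)·10 = −90 ≡ 1, so v_1 = 1^{−1} = 1 (mod 13).
  i = 2 (α = 10): (10−11)(10−2)(10−12)(10−1) = (−1)·8·(−2)·9 = 144 ≡ 1, so v_2 = 1^{−1} = 1 (mod 13).
  i = 3 (α = 2): (2−11)(2−10)(2−12)(2−1) = (−9)·(−8)·(−10)·1 = −720 ≡ 8, so v_3 = 8^{−1} = 5 (mod 13).
  i = 4 (α = 12): (12−11)(12−10)(12−2)(12−1) = 1·2·10·11 = 220 ≡ 12, so v_4 = 12^{−1} = 12 (mod 13).
  i = 5 (α = 1): (1−11)(1−10)(1−2)(1−12) = (−10)·(−9)·(−1)·(−11) = 990 ≡ 2, so v_5 = 2^{−1} = 7 (mod 13).
  v = [1, 1, 5, 12, 7].
Step 2: syndromes of r = [9, 3, 7, 2, 5] (all sums mod 13).
  S_0 = Σ v_i r_i = 1·9 + 1·3 + 5·7 + 12·2 + 7·5 = 106 ≡ 2.
  S_1 = Σ v_i α_i r_i = 1·11·9 + 1·10·3 + 5·2·7 + 12·12·2 + 7·1·5 = 522 ≡ 2.
  α_i^2 mod 13 = [4, 9, 4, 1, 1].
  S_2 = Σ v_i α_i^2 r_i = 1·4·9 + 1·9·3 + 5·4·7 + 12·1·2 + 7·1·5 = 262 ≡ 2.
  S = (2, 2, 2) ≠ 0, so r is not a codeword (an error is present).
Step 3: locate the error. For a single error e at position i, S_ℓ = v_i·e·α_i^ℓ, so α_err = S_1/S_0.
  S_0^{−1} = 2^{−1} = 7 (mod 13), so α_err = 2·7 = 14 ≡ 1 = α_5. Error position i = 5.
  Consistency check: S_2/S_1 = 2·7 = 14 ≡ 1 = α_err ✓ (single-error assumption holds).
Step 4: error magnitude e = S_0/v_5 = S_0·∏_{j≠5}(α_5 − α_j) = 2·2 = 4 ≡ 4 (mod 13).
Step 5: correct position 5: c_5 = r_5 − e = 5 − 4 ≡ 1 (mod 13). Hence c = [9, 3, 7, 2, 1].
  Check: interpolating c through the α_i gives m(x) = 8 + 6·x (degree < 2) with m(α_i) = c_i for every i, so c is indeed a codeword.


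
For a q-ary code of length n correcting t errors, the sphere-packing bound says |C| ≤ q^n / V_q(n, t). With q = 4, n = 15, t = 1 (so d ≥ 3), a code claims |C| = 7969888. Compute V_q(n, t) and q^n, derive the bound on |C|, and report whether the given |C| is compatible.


V_q(n, t) = 46, q^n = 1073741824, Hamming bound = 23342213, |C| = 7969888 ≤ bound (satisfied).

Step 1: Compute V_q(n, t) = Σ_{j=0}^1 C(n, j) (q−1)^j.
  j = 0: C(15,0)·(3)^0 = 1·1 = 1.
  j = 1: C(15,1)·(3)^1 = 15·3 = 45.
  V_q(n, t) = 1 + 45 = 46.
Step 2: q^n = 4^15 = 1073741824.
Step 3: Hamming bound ⌊q^n / V_q(n,t)⌋ = ⌊1073741824/46⌋ = 23342213.
Step 4: Compare |C| = 7969888 to 23342213: satisfied.
The claimed |C| lies below the Hamming bound.


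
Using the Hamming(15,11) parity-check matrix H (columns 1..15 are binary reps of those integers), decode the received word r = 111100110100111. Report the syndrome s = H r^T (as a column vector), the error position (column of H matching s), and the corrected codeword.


s = (1, 1, 0, 1)^T, error position = 13, corrected codeword c = 111100110100011

Compute s = H r^T mod 2 one row at a time:
  s_1 = 1 + 0 + 1 + 0 + 0 + 1 + 1 + 1 = 5 ≡ 1 (mod 2).
  s_2 = 1 + 0 + 0 + 1 + 0 + 1 + 1 + 1 = 5 ≡ 1 (mod 2).
  s_3 = 1 + 1 + 0 + 1 + 1 + 0 + 1 + 1 = 6 ≡ 0 (mod 2).
  s_4 = 1 + 1 + 0 + 1 + 0 + 0 + 1 + 1 = 5 ≡ 1 (mod 2).
s = (1, 1, 0, 1)^T — this equals column 13 of H (binary 1101), so error is at position 13.
Correct: flip bit 13 of r = 111100110100111 to get c = 111100110100011.


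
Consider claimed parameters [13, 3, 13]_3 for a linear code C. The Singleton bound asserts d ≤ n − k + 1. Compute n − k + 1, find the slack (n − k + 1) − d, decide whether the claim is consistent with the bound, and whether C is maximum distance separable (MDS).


Singleton RHS = n − k + 1 = 11, slack = -2, bound violated (no such code; not MDS).

Singleton bound: d ≤ n − k + 1.
Here n = 13, k = 3, so n − k + 1 = 11.
Given d = 13, check d ≤ 11: NO.
Slack = (n − k + 1) − d = -2.
The slack is negative: d = 13 exceeds n − k + 1 = 11 by 2, so the Singleton bound is violated and no linear [13, 3, 13]_3 code can exist. In particular it is not MDS (MDS requires d = n − k + 1 exactly).
Description: the claimed parameters are [13, 3, 13]_3; such a code would be impossible (violates the Singleton bound).


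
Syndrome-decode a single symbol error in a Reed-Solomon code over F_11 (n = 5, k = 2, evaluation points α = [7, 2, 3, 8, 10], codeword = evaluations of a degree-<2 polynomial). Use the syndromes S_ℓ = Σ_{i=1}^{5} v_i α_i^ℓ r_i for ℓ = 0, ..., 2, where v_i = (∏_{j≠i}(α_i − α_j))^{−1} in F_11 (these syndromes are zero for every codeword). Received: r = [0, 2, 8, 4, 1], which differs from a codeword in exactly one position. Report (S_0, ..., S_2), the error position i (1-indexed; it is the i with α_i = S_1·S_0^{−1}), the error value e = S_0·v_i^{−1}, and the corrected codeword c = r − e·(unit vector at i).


S = (8, 2, 6), error at position 3, error magnitude e = 2, c = [0, 2, 6, 4, 1].

Step 1: column multipliers v_i = (∏_{j≠i}(α_i − α_j))^{−1} mod 11.
  i = 1 (α = 7): (7−2)(7−3)(7−8)(7−10) = 5·4·(−1)·(−3) = 60 ≡ 5, so v_1 = 5^{−1} = 9 (mod 11).
  i = 2 (α = 2): (2−7)(2−3)(2−8)(2−10) = (−5)·(−1)·(−6)·(−8) = 240 ≡ 9, so v_2 = 9^{−1} = 5 (mod 11).
  i = 3 (α = 3): (3−7)(3−2)(3−8)(3−10) = (−4)·1·(−5)·(−7) = −140 ≡ 3, so v_3 = 3^{−1} = 4 (mod 11).
  i = 4 (α = 8): (8−7)(8−2)(8−3)(8−10) = 1·6·5·(−2) = −60 ≡ 6, so v_4 = 6^{−1} = 2 (mod 11).
  i = 5 (α = 10): (10−7)(10−2)(10−3)(10−8) = 3·8·7·2 = 336 ≡ 6, so v_5 = 6^{−1} = 2 (mod 11).
  v = [9, 5, 4, 2, 2].
Step 2: syndromes of r = [0, 2, 8, 4, 1] (all sums mod 11).
  S_0 = Σ v_i r_i = 9·0 + 5·2 + 4·8 + 2·4 + 2·1 = 52 ≡ 8.
  S_1 = Σ v_i α_i r_i = 9·7·0 + 5·2·2 + 4·3·8 + 2·8·4 + 2·10·1 = 200 ≡ 2.
  α_i^2 mod 11 = [5, 4, 9, 9, 1].
  S_2 = Σ v_i α_i^2 r_i = 9·5·0 + 5·4·2 + 4·9·8 + 2·9·4 + 2·1·1 = 402 ≡ 6.
  S = (8, 2, 6) ≠ 0, so r is not a codeword (an error is present).
Step 3: locate the error. For a single error e at position i, S_ℓ = v_i·e·α_i^ℓ, so α_err = S_1/S_0.
  S_0^{−1} = 8^{−1} = 7 (mod 11), so α_err = 2·7 = 14 ≡ 3 = α_3. Error position i = 3.
  Consistency check: S_2/S_1 = 6·6 = 36 ≡ 3 = α_err ✓ (single-error assumption holds).
Step 4: error magnitude e = S_0/v_3 = S_0·∏_{j≠3}(α_3 − α_j) = 8·3 = 24 ≡ 2 (mod 11).
Step 5: correct position 3: c_3 = r_3 − e = 8 − 2 ≡ 6 (mod 11). Hence c = [0, 2, 6, 4, 1].
  Check: interpolating c through the α_i gives m(x) = 5 + 4·x (degree < 2) with m(α_i) = c_i for every i, so c is indeed a codeword.


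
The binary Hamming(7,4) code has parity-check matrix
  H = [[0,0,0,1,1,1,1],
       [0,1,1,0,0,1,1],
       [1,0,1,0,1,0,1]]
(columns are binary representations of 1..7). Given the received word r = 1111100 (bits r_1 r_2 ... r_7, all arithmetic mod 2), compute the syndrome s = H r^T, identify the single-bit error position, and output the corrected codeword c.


s = (0, 0, 1)^T, error position = 1, corrected codeword c = 0111100

Compute s = H r^T mod 2 one row at a time:
  s_1 = 1 + 1 + 0 + 0 = 2 ≡ 0 (mod 2).
  s_2 = 1 + 1 + 0 + 0 = 2 ≡ 0 (mod 2).
  s_3 = 1 + 1 + 1 + 0 = 3 ≡ 1 (mod 2).
s = (0, 0, 1)^T — this equals column 1 of H (binary 001), so error is at position 1.
Correct: flip bit 1 of r = 1111100 to get c = 0111100.


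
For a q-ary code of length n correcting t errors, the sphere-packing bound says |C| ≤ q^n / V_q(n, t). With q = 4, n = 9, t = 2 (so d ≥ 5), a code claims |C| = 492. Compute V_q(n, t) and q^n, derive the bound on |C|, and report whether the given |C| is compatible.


V_q(n, t) = 352, q^n = 262144, Hamming bound = 744, |C| = 492 ≤ bound (satisfied).

Step 1: Compute V_q(n, t) = Σ_{j=0}^2 C(n, j) (q−1)^j.
  j = 0: C(9,0)·(3)^0 = 1·1 = 1.
  j = 1: C(9,1)·(3)^1 = 9·3 = 27.
  j = 2: C(9,2)·(3)^2 = 36·9 = 324.
  V_q(n, t) = 1 + 27 + 324 = 352.
Step 2: q^n = 4^9 = 262144.
Step 3: Hamming bound ⌊q^n / V_q(n,t)⌋ = ⌊262144/352⌋ = 744.
Step 4: Compare |C| = 492 to 744: satisfied.
The claimed |C| lies below the Hamming bound.


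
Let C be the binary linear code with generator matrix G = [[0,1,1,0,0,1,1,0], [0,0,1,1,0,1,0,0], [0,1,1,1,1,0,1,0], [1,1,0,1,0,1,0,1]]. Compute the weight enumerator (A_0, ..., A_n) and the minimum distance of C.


Weight distribution: A_0 = 1, A_2 = 1, A_3 = 3, A_4 = 5, A_5 = 4, A_6 = 1, A_7 = 1. Minimum distance d = 2.

Enumerate all 2^4 = 16 messages m ∈ F_2^4.
For each, compute codeword c = mG in F_2^8, then tally its weight.
  m = 0000 → c = 00000000, weight = 0.
  m = 1000 → c = 01100110, weight = 4.
  m = 0100 → c = 00110100, weight = 3.
  m = 1100 → c = 01010010, weight = 3.
  m = 0010 → c = 01111010, weight = 5.
  m = 1010 → c = 00011100, weight = 3.
  m = 0110 → c = 01001110, weight = 4.
  m = 1110 → c = 00101000, weight = 2.
  m = 0001 → c = 11010101, weight = 5.
  m = 1001 → c = 10110011, weight = 5.
  m = 0101 → c = 11100001, weight = 4.
  m = 1101 → c = 10000111, weight = 4.
  m = 0011 → c = 10101111, weight = 6.
  m = 1011 → c = 11001001, weight = 4.
  m = 0111 → c = 10011011, weight = 5.
  m = 1111 → c = 11111101, weight = 7.
Tally weights:
  weight 0: 1 codewords.
  weight 2: 1 codewords.
  weight 3: 3 codewords.
  weight 4: 5 codewords.
  weight 5: 4 codewords.
  weight 6: 1 codewords.
  weight 7: 1 codewords.
Minimum distance d = smallest w > 0 with A_w > 0 = 2.
Sanity: Σ A_w = 16 = 2^4 = 16 ✓.


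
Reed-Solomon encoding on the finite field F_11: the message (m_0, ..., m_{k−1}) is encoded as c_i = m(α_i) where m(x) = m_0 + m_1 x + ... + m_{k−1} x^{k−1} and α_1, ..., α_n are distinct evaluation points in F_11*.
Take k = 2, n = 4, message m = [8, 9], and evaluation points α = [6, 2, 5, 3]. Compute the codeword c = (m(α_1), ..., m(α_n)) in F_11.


c = [7, 4, 9, 2]

Message polynomial: m(x) = 8 + 9·x (mod 11).
For each evaluation point α_i, compute m(α_i) mod 11:
  α_1 = 6: Horner steps 9 → 7, so m(6) = 7.
  α_2 = 2: Horner steps 9 → 4, so m(2) = 4.
  α_3 = 5: Horner steps 9 → 9, so m(5) = 9.
  α_4 = 3: Horner steps 9 → 2, so m(3) = 2.
Codeword c = [7, 4, 9, 2] ∈ F_11^4.


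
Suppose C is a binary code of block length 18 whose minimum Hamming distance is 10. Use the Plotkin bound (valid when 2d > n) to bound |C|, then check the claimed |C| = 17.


Plotkin bound M ≤ 10; given |C| = 17 > bound (violated).

Check applicability: 2d = 20, n = 18.
2d − n = 2 > 0, so Plotkin applies.
Compute d/(2d−n) = 10/2 ≈ 5.0000.
⌊d/(2d−n)⌋ = 5.
Plotkin bound: M ≤ 2·5 = 10.
Given |C| = 17, check: VIOLATED.
This |C| is above the Plotkin bound, so no binary code with n = 18, d = 10 and 17 codewords exists.


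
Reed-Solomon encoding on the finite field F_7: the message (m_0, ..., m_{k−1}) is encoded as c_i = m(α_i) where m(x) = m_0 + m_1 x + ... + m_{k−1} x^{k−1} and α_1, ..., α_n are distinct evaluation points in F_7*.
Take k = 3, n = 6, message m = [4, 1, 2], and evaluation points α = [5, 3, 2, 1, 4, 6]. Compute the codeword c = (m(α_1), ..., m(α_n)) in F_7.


c = [3, 4, 0, 0, 5, 5]

Message polynomial: m(x) = 4 + 1·x + 2·x^2 (mod 7).
For each evaluation point α_i, compute m(α_i) mod 7:
  α_1 = 5: Horner steps 2 → 4 → 3, so m(5) = 3.
  α_2 = 3: Horner steps 2 → 0 → 4, so m(3) = 4.
  α_3 = 2: Horner steps 2 → 5 → 0, so m(2) = 0.
  α_4 = 1: Horner steps 2 → 3 → 0, so m(1) = 0.
  α_5 = 4: Horner steps 2 → 2 → 5, so m(4) = 5.
  α_6 = 6: Horner steps 2 → 6 → 5, so m(6) = 5.
Codeword c = [3, 4, 0, 0, 5, 5] ∈ F_7^6.


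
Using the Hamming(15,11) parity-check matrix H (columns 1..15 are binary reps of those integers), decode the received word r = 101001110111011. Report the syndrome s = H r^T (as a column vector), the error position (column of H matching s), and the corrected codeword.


s = (0, 1, 1, 1)^T, error position = 7, corrected codeword c = 101001010111011

Compute s = H r^T mod 2 one row at a time:
  s_1 = 1 + 0 + 1 + 1 + 1 + 0 + 1 + 1 = 6 ≡ 0 (mod 2).
  s_2 = 0 + 0 + 1 + 1 + 1 + 0 + 1 + 1 = 5 ≡ 1 (mod 2).
  s_3 = 0 + 1 + 1 + 1 + 1 + 1 + 1 + 1 = 7 ≡ 1 (mod 2).
  s_4 = 1 + 1 + 0 + 1 + 0 + 1 + 0 + 1 = 5 ≡ 1 (mod 2).
s = (0, 1, 1, 1)^T — this equals column 7 of H (binary 0111), so error is at position 7.
Correct: flip bit 7 of r = 101001110111011 to get c = 101001010111011.


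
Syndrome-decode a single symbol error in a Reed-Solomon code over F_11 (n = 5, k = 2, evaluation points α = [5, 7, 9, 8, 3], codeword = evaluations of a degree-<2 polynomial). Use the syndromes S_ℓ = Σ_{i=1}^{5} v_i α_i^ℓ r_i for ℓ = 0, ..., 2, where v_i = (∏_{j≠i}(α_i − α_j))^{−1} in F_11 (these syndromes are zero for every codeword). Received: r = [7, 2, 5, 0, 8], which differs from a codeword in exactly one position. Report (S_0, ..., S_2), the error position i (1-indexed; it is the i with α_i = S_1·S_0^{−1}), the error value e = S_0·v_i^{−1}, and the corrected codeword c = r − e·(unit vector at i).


S = (8, 1, 7), error at position 2, error magnitude e = 7, c = [7, 6, 5, 0, 8].

Step 1: column multipliers v_i = (∏_{j≠i}(α_i − α_j))^{−1} mod 11.
  i = 1 (α = 5): (5−7)(5−9)(5−8)(5−3) = (−2)·(−4)·(−3)·2 = −48 ≡ 7, so v_1 = 7^{−1} = 8 (mod 11).
  i = 2 (α = 7): (7−5)(7−9)(7−8)(7−3) = 2·(−2)·(−1)·4 = 16 ≡ 5, so v_2 = 5^{−1} = 9 (mod 11).
  i = 3 (α = 9): (9−5)(9−7)(9−8)(9−3) = 4·2·1·6 = 48 ≡ 4, so v_3 = 4^{−1} = 3 (mod 11).
  i = 4 (α = 8): (8−5)(8−7)(8−9)(8−3) = 3·1·(−1)·5 = −15 ≡ 7, so v_4 = 7^{−1} = 8 (mod 11).
  i = 5 (α = 3): (3−5)(3−7)(3−9)(3−8) = (−2)·(−4)·(−6)·(−5) = 240 ≡ 9, so v_5 = 9^{−1} = 5 (mod 11).
  v = [8, 9, 3, 8, 5].
Step 2: syndromes of r = [7, 2, 5, 0, 8] (all sums mod 11).
  S_0 = Σ v_i r_i = 8·7 + 9·2 + 3·5 + 8·0 + 5·8 = 129 ≡ 8.
  S_1 = Σ v_i α_i r_i = 8·5·7 + 9·7·2 + 3·9·5 + 8·8·0 + 5·3·8 = 661 ≡ 1.
  α_i^2 mod 11 = [3, 5, 4, 9, 9].
  S_2 = Σ v_i α_i^2 r_i = 8·3·7 + 9·5·2 + 3·4·5 + 8·9·0 + 5·9·8 = 678 ≡ 7.
  S = (8, 1, 7) ≠ 0, so r is not a codeword (an error is present).
Step 3: locate the error. For a single error e at position i, S_ℓ = v_i·e·α_i^ℓ, so α_err = S_1/S_0.
  S_0^{−1} = 8^{−1} = 7 (mod 11), so α_err = 1·7 = 7 ≡ 7 = α_2. Error position i = 2.
  Consistency check: S_2/S_1 = 7·1 = 7 ≡ 7 = α_err ✓ (single-error assumption holds).
Step 4: error magnitude e = S_0/v_2 = S_0·∏_{j≠2}(α_2 − α_j) = 8·5 = 40 ≡ 7 (mod 11).
Step 5: correct position 2: c_2 = r_2 − e = 2 − 7 ≡ 6 (mod 11). Hence c = [7, 6, 5, 0, 8].
  Check: interpolating c through the α_i gives m(x) = 4 + 5·x (degree < 2) with m(α_i) = c_i for every i, so c is indeed a codeword.


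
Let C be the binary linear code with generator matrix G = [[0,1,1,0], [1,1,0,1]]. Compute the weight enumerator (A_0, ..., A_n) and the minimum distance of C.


Weight distribution: A_0 = 1, A_2 = 1, A_3 = 2. Minimum distance d = 2.

Enumerate all 2^2 = 4 messages m ∈ F_2^2.
For each, compute codeword c = mG in F_2^4, then tally its weight.
  m = 00 → c = 0000, weight = 0.
  m = 10 → c = 0110, weight = 2.
  m = 01 → c = 1101, weight = 3.
  m = 11 → c = 1011, weight = 3.
Tally weights:
  weight 0: 1 codewords.
  weight 2: 1 codewords.
  weight 3: 2 codewords.
Minimum distance d = smallest w > 0 with A_w > 0 = 2.
Sanity: Σ A_w = 4 = 2^2 = 4 ✓.


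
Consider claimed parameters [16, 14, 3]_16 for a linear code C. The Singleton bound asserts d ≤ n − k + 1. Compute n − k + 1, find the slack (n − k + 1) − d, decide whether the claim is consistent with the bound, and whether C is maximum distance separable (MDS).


Singleton RHS = n − k + 1 = 3, slack = 0, bound satisfied, MDS.

Singleton bound: d ≤ n − k + 1.
Here n = 16, k = 14, so n − k + 1 = 3.
Given d = 3, check d ≤ 3: YES.
Slack = (n − k + 1) − d = 0.
The code is MDS (slack = 0).
Description: the claimed parameters are [16, 14, 3]_16; such a code would be MDS (meets Singleton bound).


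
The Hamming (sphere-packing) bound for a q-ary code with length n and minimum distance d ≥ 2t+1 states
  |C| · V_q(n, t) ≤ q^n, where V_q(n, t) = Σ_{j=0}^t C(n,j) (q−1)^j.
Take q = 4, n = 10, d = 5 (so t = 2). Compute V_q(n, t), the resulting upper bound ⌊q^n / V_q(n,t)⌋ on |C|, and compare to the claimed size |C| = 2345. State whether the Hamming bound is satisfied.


V_q(n, t) = 436, q^n = 1048576, Hamming bound = 2404, |C| = 2345 ≤ bound (satisfied).

Step 1: Compute V_q(n, t) = Σ_{j=0}^2 C(n, j) (q−1)^j.
  j = 0: C(10,0)·(3)^0 = 1·1 = 1.
  j = 1: C(10,1)·(3)^1 = 10·3 = 30.
  j = 2: C(10,2)·(3)^2 = 45·9 = 405.
  V_q(n, t) = 1 + 30 + 405 = 436.
Step 2: q^n = 4^10 = 1048576.
Step 3: Hamming bound ⌊q^n / V_q(n,t)⌋ = ⌊1048576/436⌋ = 2404.
Step 4: Compare |C| = 2345 to 2404: satisfied.
The claimed |C| lies below the Hamming bound.


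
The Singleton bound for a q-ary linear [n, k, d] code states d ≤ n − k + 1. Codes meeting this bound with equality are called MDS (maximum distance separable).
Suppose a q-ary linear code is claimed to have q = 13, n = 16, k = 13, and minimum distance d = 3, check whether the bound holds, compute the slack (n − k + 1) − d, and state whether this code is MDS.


Singleton RHS = n − k + 1 = 4, slack = 1, bound satisfied, not MDS.

Singleton bound: d ≤ n − k + 1.
Here n = 16, k = 13, so n − k + 1 = 4.
Given d = 3, check d ≤ 4: YES.
Slack = (n − k + 1) − d = 1.
The code is NOT MDS (slack = 1 > 0).
Description: the claimed parameters are [16, 13, 3]_13; such a code would be non-MDS.


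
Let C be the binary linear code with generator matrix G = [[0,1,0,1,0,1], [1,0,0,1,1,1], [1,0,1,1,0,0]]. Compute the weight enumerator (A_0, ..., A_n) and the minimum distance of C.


Weight distribution: A_0 = 1, A_3 = 4, A_4 = 3. Minimum distance d = 3.

Enumerate all 2^3 = 8 messages m ∈ F_2^3.
For each, compute codeword c = mG in F_2^6, then tally its weight.
  m = 000 → c = 000000, weight = 0.
  m = 100 → c = 010101, weight = 3.
  m = 010 → c = 100111, weight = 4.
  m = 110 → c = 110010, weight = 3.
  m = 001 → c = 101100, weight = 3.
  m = 101 → c = 111001, weight = 4.
  m = 011 → c = 001011, weight = 3.
  m = 111 → c = 011110, weight = 4.
Tally weights:
  weight 0: 1 codewords.
  weight 3: 4 codewords.
  weight 4: 3 codewords.
Minimum distance d = smallest w > 0 with A_w > 0 = 3.
Sanity: Σ A_w = 8 = 2^3 = 8 ✓.


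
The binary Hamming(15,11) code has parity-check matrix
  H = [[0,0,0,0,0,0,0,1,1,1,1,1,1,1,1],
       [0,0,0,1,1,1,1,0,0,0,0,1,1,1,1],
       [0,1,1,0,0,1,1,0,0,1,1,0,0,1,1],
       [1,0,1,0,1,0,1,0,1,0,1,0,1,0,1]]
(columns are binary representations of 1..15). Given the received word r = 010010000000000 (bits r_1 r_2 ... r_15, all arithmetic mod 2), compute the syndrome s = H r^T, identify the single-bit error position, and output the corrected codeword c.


s = (0, 1, 1, 1)^T, error position = 7, corrected codeword c = 010010100000000

Compute s = H r^T mod 2 one row at a time:
  s_1 = 0 + 0 + 0 + 0 + 0 + 0 + 0 + 0 = 0 ≡ 0 (mod 2).
  s_2 = 0 + 1 + 0 + 0 + 0 + 0 + 0 + 0 = 1 ≡ 1 (mod 2).
  s_3 = 1 + 0 + 0 + 0 + 0 + 0 + 0 + 0 = 1 ≡ 1 (mod 2).
  s_4 = 0 + 0 + 1 + 0 + 0 + 0 + 0 + 0 = 1 ≡ 1 (mod 2).
s = (0, 1, 1, 1)^T — this equals column 7 of H (binary 0111), so error is at position 7.
Correct: flip bit 7 of r = 010010000000000 to get c = 010010100000000.


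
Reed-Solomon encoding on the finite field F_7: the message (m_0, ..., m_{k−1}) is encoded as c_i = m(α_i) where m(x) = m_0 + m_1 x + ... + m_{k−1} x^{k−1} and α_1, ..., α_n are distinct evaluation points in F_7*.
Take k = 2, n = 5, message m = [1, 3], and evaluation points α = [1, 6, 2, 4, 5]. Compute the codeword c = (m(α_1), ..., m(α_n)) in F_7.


c = [4, 5, 0, 6, 2]

Message polynomial: m(x) = 1 + 3·x (mod 7).
For each evaluation point α_i, compute m(α_i) mod 7:
  α_1 = 1: Horner steps 3 → 4, so m(1) = 4.
  α_2 = 6: Horner steps 3 → 5, so m(6) = 5.
  α_3 = 2: Horner steps 3 → 0, so m(2) = 0.
  α_4 = 4: Horner steps 3 → 6, so m(4) = 6.
  α_5 = 5: Horner steps 3 → 2, so m(5) = 2.
Codeword c = [4, 5, 0, 6, 2] ∈ F_7^5.


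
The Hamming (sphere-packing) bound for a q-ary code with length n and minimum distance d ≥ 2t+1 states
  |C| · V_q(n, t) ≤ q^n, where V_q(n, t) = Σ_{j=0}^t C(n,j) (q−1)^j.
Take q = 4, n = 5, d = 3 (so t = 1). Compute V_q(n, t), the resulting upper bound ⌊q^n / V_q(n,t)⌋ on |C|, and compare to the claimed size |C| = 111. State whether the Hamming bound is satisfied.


V_q(n, t) = 16, q^n = 1024, Hamming bound = 64, |C| = 111 > bound (violated).

Step 1: Compute V_q(n, t) = Σ_{j=0}^1 C(n, j) (q−1)^j.
  j = 0: C(5,0)·(3)^0 = 1·1 = 1.
  j = 1: C(5,1)·(3)^1 = 5·3 = 15.
  V_q(n, t) = 1 + 15 = 16.
Step 2: q^n = 4^5 = 1024.
Step 3: Hamming bound ⌊q^n / V_q(n,t)⌋ = ⌊1024/16⌋ = 64.
Step 4: Compare |C| = 111 to 64: violated.
The claimed |C| lies above the Hamming bound, so no 4-ary code of length 5 with d ≥ 3 can have 111 codewords.


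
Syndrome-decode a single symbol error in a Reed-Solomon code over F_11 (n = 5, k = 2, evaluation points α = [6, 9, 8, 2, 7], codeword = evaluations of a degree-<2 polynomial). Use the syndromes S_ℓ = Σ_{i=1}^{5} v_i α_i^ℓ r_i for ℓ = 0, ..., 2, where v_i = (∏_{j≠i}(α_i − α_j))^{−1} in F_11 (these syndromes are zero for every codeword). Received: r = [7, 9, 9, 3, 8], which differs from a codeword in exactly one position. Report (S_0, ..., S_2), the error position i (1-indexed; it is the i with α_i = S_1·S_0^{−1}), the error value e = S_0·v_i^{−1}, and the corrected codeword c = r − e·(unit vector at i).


S = (6, 10, 2), error at position 2, error magnitude e = 10, c = [7, 10, 9, 3, 8].

Step 1: column multipliers v_i = (∏_{j≠i}(α_i − α_j))^{−1} mod 11.
  i = 1 (α = 6): (6−9)(6−8)(6−2)(6−7) = (−3)·(−2)·4·(−1) = −24 ≡ 9, so v_1 = 9^{−1} = 5 (mod 11).
  i = 2 (α = 9): (9−6)(9−8)(9−2)(9−7) = 3·1·7·2 = 42 ≡ 9, so v_2 = 9^{−1} = 5 (mod 11).
  i = 3 (α = 8): (8−6)(8−9)(8−2)(8−7) = 2·(−1)·6·1 = −12 ≡ 10, so v_3 = 10^{−1} = 10 (mod 11).
  i = 4 (α = 2): (2−6)(2−9)(2−8)(2−7) = (−4)·(−7)·(−6)·(−5) = 840 ≡ 4, so v_4 = 4^{−1} = 3 (mod 11).
  i = 5 (α = 7): (7−6)(7−9)(7−8)(7−2) = 1·(−2)·(−1)·5 = 10 ≡ 10, so v_5 = 10^{−1} = 10 (mod 11).
  v = [5, 5, 10, 3, 10].
Step 2: syndromes of r = [7, 9, 9, 3, 8] (all sums mod 11).
  S_0 = Σ v_i r_i = 5·7 + 5·9 + 10·9 + 3·3 + 10·8 = 259 ≡ 6.
  S_1 = Σ v_i α_i r_i = 5·6·7 + 5·9·9 + 10·8·9 + 3·2·3 + 10·7·8 = 1913 ≡ 10.
  α_i^2 mod 11 = [3, 4, 9, 4, 5].
  S_2 = Σ v_i α_i^2 r_i = 5·3·7 + 5·4·9 + 10·9·9 + 3·4·3 + 10·5·8 = 1531 ≡ 2.
  S = (6, 10, 2) ≠ 0, so r is not a codeword (an error is present).
Step 3: locate the error. For a single error e at position i, S_ℓ = v_i·e·α_i^ℓ, so α_err = S_1/S_0.
  S_0^{−1} = 6^{−1} = 2 (mod 11), so α_err = 10·2 = 20 ≡ 9 = α_2. Error position i = 2.
  Consistency check: S_2/S_1 = 2·10 = 20 ≡ 9 = α_err ✓ (single-error assumption holds).
Step 4: error magnitude e = S_0/v_2 = S_0·∏_{j≠2}(α_2 − α_j) = 6·9 = 54 ≡ 10 (mod 11).
Step 5: correct position 2: c_2 = r_2 − e = 9 − 10 ≡ 10 (mod 11). Hence c = [7, 10, 9, 3, 8].
  Check: interpolating c through the α_i gives m(x) = 1 + 1·x (degree < 2) with m(α_i) = c_i for every i, so c is indeed a codeword.


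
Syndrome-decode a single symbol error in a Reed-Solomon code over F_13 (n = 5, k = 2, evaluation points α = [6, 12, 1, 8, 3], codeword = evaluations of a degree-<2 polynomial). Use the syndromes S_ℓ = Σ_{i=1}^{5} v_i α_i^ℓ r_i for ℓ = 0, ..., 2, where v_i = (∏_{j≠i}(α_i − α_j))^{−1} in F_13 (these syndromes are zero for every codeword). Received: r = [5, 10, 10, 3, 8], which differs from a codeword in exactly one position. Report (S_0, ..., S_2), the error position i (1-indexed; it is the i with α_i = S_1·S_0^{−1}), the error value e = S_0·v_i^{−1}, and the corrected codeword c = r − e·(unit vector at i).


S = (5, 8, 5), error at position 2, error magnitude e = 11, c = [5, 12, 10, 3, 8].

Step 1: column multipliers v_i = (∏_{j≠i}(α_i − α_j))^{−1} mod 13.
  i = 1 (α = 6): (6−12)(6−1)(6−8)(6−3) = (−6)·5·(−2)·3 = 180 ≡ 11, so v_1 = 11^{−1} = 6 (mod 13).
  i = 2 (α = 12): (12−6)(12−1)(12−8)(12−3) = 6·11·4·9 = 2376 ≡ 10, so v_2 = 10^{−1} = 4 (mod 13).
  i = 3 (α = 1): (1−6)(1−12)(1−8)(1−3) = (−5)·(−11)·(−7)·(−2) = 770 ≡ 3, so v_3 = 3^{−1} = 9 (mod 13).
  i = 4 (α = 8): (8−6)(8−12)(8−1)(8−3) = 2·(−4)·7·5 = −280 ≡ 6, so v_4 = 6^{−1} = 11 (mod 13).
  i = 5 (α = 3): (3−6)(3−12)(3−1)(3−8) = (−3)·(−9)·2·(−5) = −270 ≡ 3, so v_5 = 3^{−1} = 9 (mod 13).
  v = [6, 4, 9, 11, 9].
Step 2: syndromes of r = [5, 10, 10, 3, 8] (all sums mod 13).
  S_0 = Σ v_i r_i = 6·5 + 4·10 + 9·10 + 11·3 + 9·8 = 265 ≡ 5.
  S_1 = Σ v_i α_i r_i = 6·6·5 + 4·12·10 + 9·1·10 + 11·8·3 + 9·3·8 = 1230 ≡ 8.
  α_i^2 mod 13 = [10, 1, 1, 12, 9].
  S_2 = Σ v_i α_i^2 r_i = 6·10·5 + 4·1·10 + 9·1·10 + 11·12·3 + 9·9·8 = 1474 ≡ 5.
  S = (5, 8, 5) ≠ 0, so r is not a codeword (an error is present).
Step 3: locate the error. For a single error e at position i, S_ℓ = v_i·e·α_i^ℓ, so α_err = S_1/S_0.
  S_0^{−1} = 5^{−1} = 8 (mod 13), so α_err = 8·8 = 64 ≡ 12 = α_2. Error position i = 2.
  Consistency check: S_2/S_1 = 5·5 = 25 ≡ 12 = α_err ✓ (single-error assumption holds).
Step 4: error magnitude e = S_0/v_2 = S_0·∏_{j≠2}(α_2 − α_j) = 5·10 = 50 ≡ 11 (mod 13).
Step 5: correct position 2: c_2 = r_2 − e = 10 − 11 ≡ 12 (mod 13). Hence c = [5, 12, 10, 3, 8].
  Check: interpolating c through the α_i gives m(x) = 11 + 12·x (degree < 2) with m(α_i) = c_i for every i, so c is indeed a codeword.


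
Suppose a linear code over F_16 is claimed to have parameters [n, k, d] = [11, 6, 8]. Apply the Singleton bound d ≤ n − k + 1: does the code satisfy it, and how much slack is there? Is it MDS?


Singleton RHS = n − k + 1 = 6, slack = -2, bound violated (no such code; not MDS).

Singleton bound: d ≤ n − k + 1.
Here n = 11, k = 6, so n − k + 1 = 6.
Given d = 8, check d ≤ 6: NO.
Slack = (n − k + 1) − d = -2.
The slack is negative: d = 8 exceeds n − k + 1 = 6 by 2, so the Singleton bound is violated and no linear [11, 6, 8]_16 code can exist. In particular it is not MDS (MDS requires d = n − k + 1 exactly).
Description: the claimed parameters are [11, 6, 8]_16; such a code would be impossible (violates the Singleton bound).


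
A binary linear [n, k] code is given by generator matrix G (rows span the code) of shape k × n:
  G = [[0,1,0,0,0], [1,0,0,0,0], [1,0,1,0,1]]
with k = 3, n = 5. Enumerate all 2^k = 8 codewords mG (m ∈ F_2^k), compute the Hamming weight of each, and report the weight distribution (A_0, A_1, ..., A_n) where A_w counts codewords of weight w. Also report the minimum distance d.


Weight distribution: A_0 = 1, A_1 = 2, A_2 = 2, A_3 = 2, A_4 = 1. Minimum distance d = 1.

Enumerate all 2^3 = 8 messages m ∈ F_2^3.
For each, compute codeword c = mG in F_2^5, then tally its weight.
  m = 000 → c = 00000, weight = 0.
  m = 100 → c = 01000, weight = 1.
  m = 010 → c = 10000, weight = 1.
  m = 110 → c = 11000, weight = 2.
  m = 001 → c = 10101, weight = 3.
  m = 101 → c = 11101, weight = 4.
  m = 011 → c = 00101, weight = 2.
  m = 111 → c = 01101, weight = 3.
Tally weights:
  weight 0: 1 codewords.
  weight 1: 2 codewords.
  weight 2: 2 codewords.
  weight 3: 2 codewords.
  weight 4: 1 codewords.
Minimum distance d = smallest w > 0 with A_w > 0 = 1.
Sanity: Σ A_w = 8 = 2^3 = 8 ✓.


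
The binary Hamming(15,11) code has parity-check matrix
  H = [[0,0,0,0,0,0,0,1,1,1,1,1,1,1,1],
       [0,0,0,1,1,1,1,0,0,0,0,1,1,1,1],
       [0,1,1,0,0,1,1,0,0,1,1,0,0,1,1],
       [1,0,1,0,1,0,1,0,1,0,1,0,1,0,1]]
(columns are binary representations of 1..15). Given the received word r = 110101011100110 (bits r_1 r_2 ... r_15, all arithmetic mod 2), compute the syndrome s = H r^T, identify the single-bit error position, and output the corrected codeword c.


s = (1, 0, 0, 1)^T, error position = 9, corrected codeword c = 110101010100110

Compute s = H r^T mod 2 one row at a time:
  s_1 = 1 + 1 + 1 + 0 + 0 + 1 + 1 + 0 = 5 ≡ 1 (mod 2).
  s_2 = 1 + 0 + 1 + 0 + 0 + 1 + 1 + 0 = 4 ≡ 0 (mod 2).
  s_3 = 1 + 0 + 1 + 0 + 1 + 0 + 1 + 0 = 4 ≡ 0 (mod 2).
  s_4 = 1 + 0 + 0 + 0 + 1 + 0 + 1 + 0 = 3 ≡ 1 (mod 2).
s = (1, 0, 0, 1)^T — this equals column 9 of H (binary 1001), so error is at position 9.
Correct: flip bit 9 of r = 110101011100110 to get c = 110101010100110.


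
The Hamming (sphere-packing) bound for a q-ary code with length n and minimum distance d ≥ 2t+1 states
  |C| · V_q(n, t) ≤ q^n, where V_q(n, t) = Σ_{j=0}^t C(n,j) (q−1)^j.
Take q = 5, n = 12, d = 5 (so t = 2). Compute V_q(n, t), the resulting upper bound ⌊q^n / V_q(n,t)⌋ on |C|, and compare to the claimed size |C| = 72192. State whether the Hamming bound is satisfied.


V_q(n, t) = 1105, q^n = 244140625, Hamming bound = 220941, |C| = 72192 ≤ bound (satisfied).

Step 1: Compute V_q(n, t) = Σ_{j=0}^2 C(n, j) (q−1)^j.
  j = 0: C(12,0)·(4)^0 = 1·1 = 1.
  j = 1: C(12,1)·(4)^1 = 12·4 = 48.
  j = 2: C(12,2)·(4)^2 = 66·16 = 1056.
  V_q(n, t) = 1 + 48 + 1056 = 1105.
Step 2: q^n = 5^12 = 244140625.
Step 3: Hamming bound ⌊q^n / V_q(n,t)⌋ = ⌊244140625/1105⌋ = 220941.
Step 4: Compare |C| = 72192 to 220941: satisfied.
The claimed |C| lies below the Hamming bound.
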